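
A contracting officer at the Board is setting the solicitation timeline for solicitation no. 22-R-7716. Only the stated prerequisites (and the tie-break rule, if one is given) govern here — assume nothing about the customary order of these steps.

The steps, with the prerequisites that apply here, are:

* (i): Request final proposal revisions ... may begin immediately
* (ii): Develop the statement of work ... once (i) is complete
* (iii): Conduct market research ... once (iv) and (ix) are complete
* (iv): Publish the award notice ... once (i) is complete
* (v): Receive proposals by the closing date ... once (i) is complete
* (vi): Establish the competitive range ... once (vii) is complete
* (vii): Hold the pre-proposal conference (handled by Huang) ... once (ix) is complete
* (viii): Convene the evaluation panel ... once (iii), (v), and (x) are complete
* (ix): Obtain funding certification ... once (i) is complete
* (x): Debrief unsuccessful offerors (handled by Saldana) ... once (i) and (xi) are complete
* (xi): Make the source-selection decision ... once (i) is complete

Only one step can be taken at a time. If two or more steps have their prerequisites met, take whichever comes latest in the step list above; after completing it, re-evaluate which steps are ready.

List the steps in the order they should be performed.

(i) (xi) (x) (ix) (vii) (vi) (v) (iv) (iii) (viii) (ii)

(i) has no prerequisites → (i) first.
Ready: (xi), (ix), (v), (iv) and (ii). (xi) is listed later → (xi).
Now (x), (ix), (v), (iv) and (ii) have their prerequisites met. (x) is listed later, so (x) next.
Now (ix), (v), (iv) and (ii) have their prerequisites met. (ix) is listed later, so (ix) next.
(vii), (v), (iv) and (ii) are all available; (vii) is listed later → (vii).
(vi) now also ready, so the ready set is {(vi), (v), (iv), (ii)}; (vi) is listed later → (vi).
Ready: (v), (iv) and (ii). (v) is listed later → (v).
Ready: (iv) and (ii). (iv) is listed later → (iv).
Now (iii) and (ii) have their prerequisites met. (iii) is listed later, so (iii) next.
(viii) now also ready, so the ready set is {(viii), (ii)}; (viii) is listed later → (viii).
Next only (ii) has its prerequisites met → (ii).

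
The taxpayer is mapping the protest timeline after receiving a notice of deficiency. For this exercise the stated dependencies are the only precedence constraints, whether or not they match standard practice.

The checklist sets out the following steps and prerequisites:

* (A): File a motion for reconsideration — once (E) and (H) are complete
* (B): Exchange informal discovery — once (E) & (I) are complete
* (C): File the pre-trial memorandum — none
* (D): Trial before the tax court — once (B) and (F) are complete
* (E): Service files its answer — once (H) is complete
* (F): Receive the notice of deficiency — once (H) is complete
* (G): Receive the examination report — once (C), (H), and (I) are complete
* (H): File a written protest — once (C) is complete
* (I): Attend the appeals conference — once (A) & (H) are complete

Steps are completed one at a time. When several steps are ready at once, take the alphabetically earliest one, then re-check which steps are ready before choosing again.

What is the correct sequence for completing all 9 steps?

(C), (H), (E), (A), (F), (I), (B), (D), (G)

(C) is the only step with nothing outstanding, so it goes first.
Next only (H) has its prerequisites met → (H).
(E) and (F) are both available; (E) has the earlier label → (E).
(A) now also ready, so the ready set is {(A), (F)}; (A) has the earlier label → (A).
(I) now also ready, so the ready set is {(F), (I)}; (F) has the earlier label → (F).
(I) needed (A) and (H), now all done → (I).
Ready: (B) and (G). (B) has the earlier label → (B).
(D) now also ready, so the ready set is {(D), (G)}; (D) has the earlier label → (D).
(G) is the only step now ready → (G).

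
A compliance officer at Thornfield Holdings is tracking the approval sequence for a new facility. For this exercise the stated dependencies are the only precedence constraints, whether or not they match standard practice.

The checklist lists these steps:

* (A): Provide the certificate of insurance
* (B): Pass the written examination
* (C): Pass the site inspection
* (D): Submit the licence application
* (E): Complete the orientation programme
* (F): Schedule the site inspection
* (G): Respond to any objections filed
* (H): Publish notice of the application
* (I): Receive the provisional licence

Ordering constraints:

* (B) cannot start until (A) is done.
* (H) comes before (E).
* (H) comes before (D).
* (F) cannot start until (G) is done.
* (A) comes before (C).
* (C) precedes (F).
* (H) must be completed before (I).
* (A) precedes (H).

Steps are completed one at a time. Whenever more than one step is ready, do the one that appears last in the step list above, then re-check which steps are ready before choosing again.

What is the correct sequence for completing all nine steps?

(G) (A) (H) (I) (E) (D) (C) (F) (B)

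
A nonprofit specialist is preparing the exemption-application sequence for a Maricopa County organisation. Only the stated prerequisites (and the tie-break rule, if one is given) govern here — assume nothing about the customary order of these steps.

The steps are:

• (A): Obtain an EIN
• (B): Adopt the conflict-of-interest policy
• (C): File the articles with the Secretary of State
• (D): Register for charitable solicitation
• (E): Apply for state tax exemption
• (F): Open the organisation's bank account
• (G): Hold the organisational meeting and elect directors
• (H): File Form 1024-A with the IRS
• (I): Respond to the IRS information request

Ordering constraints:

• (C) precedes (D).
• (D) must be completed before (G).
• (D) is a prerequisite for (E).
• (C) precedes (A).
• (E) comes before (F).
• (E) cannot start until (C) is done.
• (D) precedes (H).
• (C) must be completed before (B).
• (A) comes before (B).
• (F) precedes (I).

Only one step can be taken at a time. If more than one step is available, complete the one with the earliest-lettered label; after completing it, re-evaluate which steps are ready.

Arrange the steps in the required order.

Only (C) has no prerequisites, so it is first.
Now (A) and (D) have their prerequisites met. (A) has the earlier label, so (A) next.
Ready: (B) and (D). (B) has the earlier label → (B).
(D) is the only step now ready → (D).
(E), (G) and (H) are all available; (E) has the earlier label → (E).
(F), (G) and (H) are all available; (F) has the earlier label → (F).
Ready: (G), (H) and (I). (G) has the earlier label → (G).
Now (H) and (I) have their prerequisites met. (H) has the earlier label, so (H) next.
(I) needed (F), now all done → (I).

(C) (A) (B) (D) (E) (F) (G) (H) (I)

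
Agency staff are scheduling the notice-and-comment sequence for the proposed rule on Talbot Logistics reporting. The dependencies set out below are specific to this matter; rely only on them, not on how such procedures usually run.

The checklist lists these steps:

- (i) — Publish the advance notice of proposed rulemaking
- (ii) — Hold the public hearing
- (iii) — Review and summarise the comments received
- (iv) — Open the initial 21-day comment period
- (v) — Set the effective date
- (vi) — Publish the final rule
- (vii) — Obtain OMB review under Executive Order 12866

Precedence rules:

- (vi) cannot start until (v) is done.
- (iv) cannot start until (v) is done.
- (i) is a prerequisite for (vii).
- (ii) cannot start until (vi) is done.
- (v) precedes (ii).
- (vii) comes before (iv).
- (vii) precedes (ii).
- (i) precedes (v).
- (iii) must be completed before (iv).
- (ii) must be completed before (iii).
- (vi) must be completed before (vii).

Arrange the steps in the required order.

(i) → (v) → (vi) → (vii) → (ii) → (iii) → (iv)

Only (i) has no prerequisites, so it is first.
Next only (v) has its prerequisites met → (v).
Next only (vi) has its prerequisites met → (vi).
(vii) needed (i) and (vi), now all done → (vii).
That leaves (ii) as the only ready step → (ii).
That leaves (iii) as the only ready step → (iii).
(iv) needed (iii), (v) and (vii), now all done → (iv).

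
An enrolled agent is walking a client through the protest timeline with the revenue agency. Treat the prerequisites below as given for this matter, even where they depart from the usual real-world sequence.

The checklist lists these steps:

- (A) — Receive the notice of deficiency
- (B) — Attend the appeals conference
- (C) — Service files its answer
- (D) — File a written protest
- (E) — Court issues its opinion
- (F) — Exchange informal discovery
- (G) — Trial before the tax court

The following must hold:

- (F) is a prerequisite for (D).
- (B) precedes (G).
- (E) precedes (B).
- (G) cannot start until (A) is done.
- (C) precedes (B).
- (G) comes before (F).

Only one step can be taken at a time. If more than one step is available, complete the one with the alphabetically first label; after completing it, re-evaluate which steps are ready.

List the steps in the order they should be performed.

(A), (C), (E), (B), (G), (F), (D)

(A), (C) and (E) have no prerequisites; (A) has the earlier label, so (A) is first.
Ready: (C) and (E). (C) has the earlier label → (C).
That leaves (E) as the only ready step → (E).
Next only (B) has its prerequisites met → (B).
That leaves (G) as the only ready step → (G).
(F) needed (G), now all done → (F).
(D) is the only step now ready → (D).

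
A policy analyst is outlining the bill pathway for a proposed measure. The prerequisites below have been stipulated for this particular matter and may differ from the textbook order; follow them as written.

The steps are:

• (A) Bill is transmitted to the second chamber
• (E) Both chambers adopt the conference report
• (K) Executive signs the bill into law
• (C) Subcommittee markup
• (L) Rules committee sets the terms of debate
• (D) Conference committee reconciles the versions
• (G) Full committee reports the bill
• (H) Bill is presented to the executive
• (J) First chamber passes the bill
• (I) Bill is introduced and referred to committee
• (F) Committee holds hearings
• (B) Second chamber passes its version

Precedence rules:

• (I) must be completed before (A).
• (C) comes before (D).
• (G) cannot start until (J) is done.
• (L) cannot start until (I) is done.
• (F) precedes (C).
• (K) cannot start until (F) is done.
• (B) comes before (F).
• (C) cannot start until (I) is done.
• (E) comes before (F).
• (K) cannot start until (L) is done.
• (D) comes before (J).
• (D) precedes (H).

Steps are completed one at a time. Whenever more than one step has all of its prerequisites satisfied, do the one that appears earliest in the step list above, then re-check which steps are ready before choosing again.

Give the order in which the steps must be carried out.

Nothing is required for (E), (I) and (B). (E) is listed earlier → (E) first.
(I) and (B) are both available; (I) is listed earlier → (I).
(A) and (L) now also ready, so the ready set is {(A), (L), (B)}; (A) is listed earlier → (A).
Now (L) and (B) have their prerequisites met. (L) is listed earlier, so (L) next.
(B) is the only step now ready → (B).
(F) is the only step now ready → (F).
(K) and (C) are both available; (K) is listed earlier → (K).
(C) is the only step now ready → (C).
(D) needed (C), now all done → (D).
Ready: (H) and (J). (H) is listed earlier → (H).
That leaves (J) as the only ready step → (J).
(G) is the only step now ready → (G).

(E), (I), (A), (L), (B), (F), (K), (C), (D), (H), (J), (G)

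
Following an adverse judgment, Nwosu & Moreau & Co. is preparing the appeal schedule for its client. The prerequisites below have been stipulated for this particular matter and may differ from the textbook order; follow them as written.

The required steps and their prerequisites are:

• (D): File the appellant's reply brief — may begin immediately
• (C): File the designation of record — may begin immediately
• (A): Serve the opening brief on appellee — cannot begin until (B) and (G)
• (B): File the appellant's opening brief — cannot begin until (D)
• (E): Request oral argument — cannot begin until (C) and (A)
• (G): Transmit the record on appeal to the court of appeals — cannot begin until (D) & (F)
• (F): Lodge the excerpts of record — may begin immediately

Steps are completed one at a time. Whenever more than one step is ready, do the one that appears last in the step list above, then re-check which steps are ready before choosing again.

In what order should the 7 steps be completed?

(F) (C) (D) (G) (B) (A) (E)

Nothing is required for (F), (C) and (D). (F) is listed later → (F) first.
(C) and (D) are both available; (C) is listed later → (C).
That leaves (D) as the only ready step → (D).
Now (G) and (B) have their prerequisites met. (G) is listed later, so (G) next.
Next only (B) has its prerequisites met → (B).
(A) needed (G) and (B), now all done → (A).
Next only (E) has its prerequisites met → (E).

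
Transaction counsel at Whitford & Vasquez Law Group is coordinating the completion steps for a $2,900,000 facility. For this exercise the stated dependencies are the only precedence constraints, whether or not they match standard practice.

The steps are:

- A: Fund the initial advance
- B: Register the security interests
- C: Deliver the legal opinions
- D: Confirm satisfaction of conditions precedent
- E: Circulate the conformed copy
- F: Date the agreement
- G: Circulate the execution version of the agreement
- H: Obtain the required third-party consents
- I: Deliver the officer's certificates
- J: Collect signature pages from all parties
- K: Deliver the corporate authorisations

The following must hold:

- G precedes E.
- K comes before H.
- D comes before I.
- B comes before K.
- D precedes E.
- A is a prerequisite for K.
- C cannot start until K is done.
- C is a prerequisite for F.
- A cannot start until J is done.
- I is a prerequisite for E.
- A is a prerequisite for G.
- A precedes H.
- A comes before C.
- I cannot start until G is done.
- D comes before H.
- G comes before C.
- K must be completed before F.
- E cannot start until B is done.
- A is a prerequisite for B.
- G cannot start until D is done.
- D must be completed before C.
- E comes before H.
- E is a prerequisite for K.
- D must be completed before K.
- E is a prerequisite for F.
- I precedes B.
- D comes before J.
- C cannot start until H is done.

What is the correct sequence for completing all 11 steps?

D → J → A → G → I → B → E → K → H → C → F

Only D has no prerequisites, so it is first.
That leaves J as the only ready step → J.
Next only A has its prerequisites met → A.
G needed A and D, now all done → G.
Next only I has its prerequisites met → I.
Next only B has its prerequisites met → B.
E needed B, D, G and I, now all done → E.
K needed A, B, D and E, now all done → K.
H needed A, D, E and K, now all done → H.
That leaves C as the only ready step → C.
F is the only step now ready → F.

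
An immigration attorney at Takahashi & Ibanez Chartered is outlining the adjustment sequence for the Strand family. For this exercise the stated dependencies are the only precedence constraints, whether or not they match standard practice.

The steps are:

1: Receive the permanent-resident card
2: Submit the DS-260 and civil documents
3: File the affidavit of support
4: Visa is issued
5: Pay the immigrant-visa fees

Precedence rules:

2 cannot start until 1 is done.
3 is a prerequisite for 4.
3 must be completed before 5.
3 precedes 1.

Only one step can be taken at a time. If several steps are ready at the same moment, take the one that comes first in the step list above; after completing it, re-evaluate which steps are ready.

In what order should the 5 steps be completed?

3 → 1 → 2 → 4 → 5

Only 3 has no prerequisites, so it is first.
1, 4 and 5 are all available; 1 is listed earlier → 1.
2 now also ready, so the ready set is {2, 4, 5}; 2 is listed earlier → 2.
Now 4 and 5 have their prerequisites met. 4 is listed earlier, so 4 next.
5 needed 3, now all done → 5.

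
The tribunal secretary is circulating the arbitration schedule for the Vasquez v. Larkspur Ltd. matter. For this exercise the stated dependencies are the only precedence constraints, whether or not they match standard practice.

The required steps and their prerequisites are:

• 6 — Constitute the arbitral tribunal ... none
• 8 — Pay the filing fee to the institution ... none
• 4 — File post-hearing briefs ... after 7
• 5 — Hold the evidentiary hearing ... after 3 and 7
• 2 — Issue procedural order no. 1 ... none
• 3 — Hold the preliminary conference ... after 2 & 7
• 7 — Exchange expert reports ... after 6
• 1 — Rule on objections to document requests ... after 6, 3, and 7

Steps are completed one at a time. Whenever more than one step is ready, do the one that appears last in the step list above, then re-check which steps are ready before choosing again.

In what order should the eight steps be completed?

2, 8, 6, 7, 3, 1, 5, 4

Nothing is required for 2, 8 and 6. 2 is listed later → 2 first.
8 and 6 are both available; 8 is listed later → 8.
That leaves 6 as the only ready step → 6.
7 needed 6, now all done → 7.
Ready: 3 and 4. 3 is listed later → 3.
1 and 5 now also ready, so the ready set is {1, 5, 4}; 1 is listed later → 1.
Now 5 and 4 have their prerequisites met. 5 is listed later, so 5 next.
That leaves 4 as the only ready step → 4.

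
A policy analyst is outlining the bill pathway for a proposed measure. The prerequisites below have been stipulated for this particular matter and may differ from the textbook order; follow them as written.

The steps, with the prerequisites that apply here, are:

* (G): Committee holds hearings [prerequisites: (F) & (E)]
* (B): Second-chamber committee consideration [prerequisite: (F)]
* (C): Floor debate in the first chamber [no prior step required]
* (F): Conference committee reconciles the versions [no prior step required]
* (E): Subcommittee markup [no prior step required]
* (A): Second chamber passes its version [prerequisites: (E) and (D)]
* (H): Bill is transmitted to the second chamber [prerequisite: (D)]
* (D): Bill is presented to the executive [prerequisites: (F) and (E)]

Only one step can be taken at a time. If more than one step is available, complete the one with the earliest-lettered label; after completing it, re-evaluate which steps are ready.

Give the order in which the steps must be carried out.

Nothing is required for (C), (E) and (F). (C) has the earlier label → (C) first.
Now (E) and (F) have their prerequisites met. (E) has the earlier label, so (E) next.
(F) is the only step now ready → (F).
Now (B), (D) and (G) have their prerequisites met. (B) has the earlier label, so (B) next.
(D) and (G) are both available; (D) has the earlier label → (D).
(A) and (H) now also ready, so the ready set is {(A), (G), (H)}; (A) has the earlier label → (A).
Ready: (G) and (H). (G) has the earlier label → (G).
(H) needed (D), now all done → (H).

(C), (E), (F), (B), (D), (A), (G), (H)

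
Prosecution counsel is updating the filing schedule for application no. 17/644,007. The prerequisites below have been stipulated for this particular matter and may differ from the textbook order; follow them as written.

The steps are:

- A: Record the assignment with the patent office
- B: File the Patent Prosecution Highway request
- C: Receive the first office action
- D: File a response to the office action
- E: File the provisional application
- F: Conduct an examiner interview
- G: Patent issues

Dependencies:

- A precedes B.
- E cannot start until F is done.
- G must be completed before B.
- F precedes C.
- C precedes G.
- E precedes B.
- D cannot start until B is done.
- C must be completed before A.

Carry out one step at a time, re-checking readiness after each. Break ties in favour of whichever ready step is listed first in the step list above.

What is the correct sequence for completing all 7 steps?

F, C, A, E, G, B, D

F is the only step with nothing outstanding, so it goes first.
C and E are both available; C is listed earlier → C.
A, E and G are all available; A is listed earlier → A.
Now E and G have their prerequisites met. E is listed earlier, so E next.
G is the only step now ready → G.
Next only B has its prerequisites met → B.
Next only D has its prerequisites met → D.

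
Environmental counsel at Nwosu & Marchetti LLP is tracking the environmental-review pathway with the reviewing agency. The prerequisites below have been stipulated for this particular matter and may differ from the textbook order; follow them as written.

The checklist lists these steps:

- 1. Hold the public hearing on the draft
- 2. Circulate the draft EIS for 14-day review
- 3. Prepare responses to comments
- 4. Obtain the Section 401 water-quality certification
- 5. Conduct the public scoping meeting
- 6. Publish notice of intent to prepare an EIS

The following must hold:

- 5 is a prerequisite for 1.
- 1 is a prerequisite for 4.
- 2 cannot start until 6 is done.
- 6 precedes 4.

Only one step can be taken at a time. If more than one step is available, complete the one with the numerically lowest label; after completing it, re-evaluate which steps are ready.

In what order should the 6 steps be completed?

Nothing is required for 3, 5 and 6. 3 has the earlier label → 3 first.
Now 5 and 6 have their prerequisites met. 5 has the earlier label, so 5 next.
Ready: 1 and 6. 1 has the earlier label → 1.
Next only 6 has its prerequisites met → 6.
2 and 4 are both available; 2 has the earlier label → 2.
4 is the only step now ready → 4.

3, 5, 1, 6, 2, 4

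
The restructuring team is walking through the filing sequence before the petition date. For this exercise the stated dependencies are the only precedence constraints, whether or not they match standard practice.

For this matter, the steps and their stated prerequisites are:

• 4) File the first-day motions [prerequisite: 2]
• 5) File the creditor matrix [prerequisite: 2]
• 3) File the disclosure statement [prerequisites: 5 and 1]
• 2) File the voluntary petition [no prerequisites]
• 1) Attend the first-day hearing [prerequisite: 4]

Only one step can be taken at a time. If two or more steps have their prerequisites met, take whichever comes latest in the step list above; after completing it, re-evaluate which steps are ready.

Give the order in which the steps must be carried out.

2 → 5 → 4 → 1 → 3

2 is the only step with nothing outstanding, so it goes first.
5 and 4 are both available; 5 is listed later → 5.
4 needed 2, now all done → 4.
That leaves 1 as the only ready step → 1.
3 is the only step now ready → 3.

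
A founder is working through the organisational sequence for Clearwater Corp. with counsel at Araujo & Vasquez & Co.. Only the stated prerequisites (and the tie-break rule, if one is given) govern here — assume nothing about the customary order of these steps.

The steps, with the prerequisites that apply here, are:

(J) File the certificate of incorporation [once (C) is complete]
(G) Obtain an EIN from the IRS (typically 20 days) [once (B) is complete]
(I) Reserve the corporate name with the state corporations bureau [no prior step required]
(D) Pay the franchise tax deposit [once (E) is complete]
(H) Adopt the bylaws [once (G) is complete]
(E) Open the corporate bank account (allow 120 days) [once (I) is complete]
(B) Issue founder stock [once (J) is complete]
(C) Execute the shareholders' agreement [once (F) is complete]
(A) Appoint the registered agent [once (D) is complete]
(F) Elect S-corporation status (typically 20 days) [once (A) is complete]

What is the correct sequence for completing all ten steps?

(I) is the only step with nothing outstanding, so it goes first.
(E) needed (I), now all done → (E).
(D) is the only step now ready → (D).
Next only (A) has its prerequisites met → (A).
Next only (F) has its prerequisites met → (F).
(C) needed (F), now all done → (C).
(J) needed (C), now all done → (J).
That leaves (B) as the only ready step → (B).
That leaves (G) as the only ready step → (G).
(H) needed (G), now all done → (H).

(I), (E), (D), (A), (F), (C), (J), (B), (G), (H)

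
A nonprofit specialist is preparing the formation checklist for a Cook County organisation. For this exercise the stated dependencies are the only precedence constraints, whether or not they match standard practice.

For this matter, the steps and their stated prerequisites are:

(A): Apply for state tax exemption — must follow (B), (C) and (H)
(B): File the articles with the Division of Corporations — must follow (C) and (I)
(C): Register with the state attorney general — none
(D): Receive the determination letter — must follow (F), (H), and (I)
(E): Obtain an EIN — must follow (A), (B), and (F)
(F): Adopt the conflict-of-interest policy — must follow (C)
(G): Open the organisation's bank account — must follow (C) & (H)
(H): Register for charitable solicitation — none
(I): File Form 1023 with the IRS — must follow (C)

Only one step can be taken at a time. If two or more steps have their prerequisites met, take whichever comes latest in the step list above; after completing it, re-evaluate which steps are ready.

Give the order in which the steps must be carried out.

(H) → (C) → (I) → (G) → (F) → (D) → (B) → (A) → (E)

(H) and (C) have no prerequisites; (H) is listed later, so (H) is first.
That leaves (C) as the only ready step → (C).
Now (I), (G) and (F) have their prerequisites met. (I) is listed later, so (I) next.
(B) now also ready, so the ready set is {(G), (F), (B)}; (G) is listed later → (G).
(F) and (B) are both available; (F) is listed later → (F).
(D) and (B) are both available; (D) is listed later → (D).
(B) is the only step now ready → (B).
(A) needed (H), (C) and (B), now all done → (A).
(E) needed (F), (B) and (A), now all done → (E).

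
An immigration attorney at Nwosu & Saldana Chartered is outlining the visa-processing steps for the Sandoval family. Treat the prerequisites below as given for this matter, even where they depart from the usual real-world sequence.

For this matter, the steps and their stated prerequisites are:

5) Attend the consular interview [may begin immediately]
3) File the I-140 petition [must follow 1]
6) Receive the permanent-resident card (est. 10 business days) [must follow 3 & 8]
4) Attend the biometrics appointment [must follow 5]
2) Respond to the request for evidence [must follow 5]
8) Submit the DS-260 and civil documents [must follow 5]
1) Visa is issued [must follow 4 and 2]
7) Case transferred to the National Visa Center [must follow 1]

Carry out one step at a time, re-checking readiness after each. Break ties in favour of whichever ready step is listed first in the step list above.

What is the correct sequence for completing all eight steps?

5 is the only step with nothing outstanding, so it goes first.
Ready: 4, 2 and 8. 4 is listed earlier → 4.
2 and 8 are both available; 2 is listed earlier → 2.
1 now also ready, so the ready set is {8, 1}; 8 is listed earlier → 8.
1 is the only step now ready → 1.
Now 3 and 7 have their prerequisites met. 3 is listed earlier, so 3 next.
6 and 7 are both available; 6 is listed earlier → 6.
7 needed 1, now all done → 7.

5, 4, 2, 8, 1, 3, 6, 7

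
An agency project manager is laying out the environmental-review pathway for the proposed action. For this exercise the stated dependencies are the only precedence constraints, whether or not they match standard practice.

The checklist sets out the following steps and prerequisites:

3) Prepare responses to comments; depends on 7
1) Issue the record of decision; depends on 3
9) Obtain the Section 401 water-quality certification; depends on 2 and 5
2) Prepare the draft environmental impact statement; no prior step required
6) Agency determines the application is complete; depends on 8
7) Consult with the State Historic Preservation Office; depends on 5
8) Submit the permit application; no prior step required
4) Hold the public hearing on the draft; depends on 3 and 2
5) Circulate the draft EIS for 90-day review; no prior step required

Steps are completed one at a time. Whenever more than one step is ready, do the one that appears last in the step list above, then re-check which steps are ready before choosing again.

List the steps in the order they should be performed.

5 8 7 6 2 9 3 4 1

5, 8 and 2 have no prerequisites; 5 is listed later, so 5 is first.
8, 7 and 2 are all available; 8 is listed later → 8.
6 now also ready, so the ready set is {7, 6, 2}; 7 is listed later → 7.
6, 2 and 3 are all available; 6 is listed later → 6.
Ready: 2 and 3. 2 is listed later → 2.
9 now also ready, so the ready set is {9, 3}; 9 is listed later → 9.
Next only 3 has its prerequisites met → 3.
Ready: 4 and 1. 4 is listed later → 4.
Next only 1 has its prerequisites met → 1.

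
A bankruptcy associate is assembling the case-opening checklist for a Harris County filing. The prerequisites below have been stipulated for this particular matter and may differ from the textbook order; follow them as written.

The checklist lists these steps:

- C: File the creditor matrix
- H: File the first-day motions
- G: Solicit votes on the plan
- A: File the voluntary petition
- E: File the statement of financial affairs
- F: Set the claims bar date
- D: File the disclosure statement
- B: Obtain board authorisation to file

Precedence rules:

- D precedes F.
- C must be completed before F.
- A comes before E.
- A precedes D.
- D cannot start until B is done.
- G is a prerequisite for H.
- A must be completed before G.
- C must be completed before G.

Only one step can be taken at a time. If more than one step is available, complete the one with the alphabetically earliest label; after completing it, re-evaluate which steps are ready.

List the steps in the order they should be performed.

A, B, C, D, E, F, G, H

Nothing is required for A, B and C. A has the earlier label → A first.
Now B, C and E have their prerequisites met. B has the earlier label, so B next.
C, D and E are all available; C has the earlier label → C.
D, E and G are all available; D has the earlier label → D.
E, F and G are all available; E has the earlier label → E.
Ready: F and G. F has the earlier label → F.
G is the only step now ready → G.
H is the only step now ready → H.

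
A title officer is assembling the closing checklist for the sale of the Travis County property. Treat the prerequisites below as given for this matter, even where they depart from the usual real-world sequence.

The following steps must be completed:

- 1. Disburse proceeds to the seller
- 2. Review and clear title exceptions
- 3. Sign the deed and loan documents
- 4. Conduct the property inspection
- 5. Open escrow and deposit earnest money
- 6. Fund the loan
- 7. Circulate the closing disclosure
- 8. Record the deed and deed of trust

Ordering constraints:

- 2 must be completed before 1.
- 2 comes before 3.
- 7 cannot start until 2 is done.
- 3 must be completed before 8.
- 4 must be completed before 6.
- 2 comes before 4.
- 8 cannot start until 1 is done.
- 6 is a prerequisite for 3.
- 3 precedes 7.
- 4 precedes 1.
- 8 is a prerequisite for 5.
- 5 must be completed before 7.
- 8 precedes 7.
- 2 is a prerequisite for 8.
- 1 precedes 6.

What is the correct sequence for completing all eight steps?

2, 4, 1, 6, 3, 8, 5, 7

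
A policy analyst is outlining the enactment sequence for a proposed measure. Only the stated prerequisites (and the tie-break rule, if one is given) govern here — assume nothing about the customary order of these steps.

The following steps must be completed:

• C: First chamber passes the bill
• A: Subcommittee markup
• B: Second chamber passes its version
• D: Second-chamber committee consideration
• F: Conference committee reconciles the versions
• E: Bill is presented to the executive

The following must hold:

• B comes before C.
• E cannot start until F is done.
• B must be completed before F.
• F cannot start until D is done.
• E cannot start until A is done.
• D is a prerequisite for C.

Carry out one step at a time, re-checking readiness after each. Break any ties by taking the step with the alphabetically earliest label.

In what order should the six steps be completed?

A, B, D, C, F, E

Nothing is required for A, B and D. A has the earlier label → A first.
Now B and D have their prerequisites met. B has the earlier label, so B next.
Next only D has its prerequisites met → D.
Now C and F have their prerequisites met. C has the earlier label, so C next.
F is the only step now ready → F.
E needed A and F, now all done → E.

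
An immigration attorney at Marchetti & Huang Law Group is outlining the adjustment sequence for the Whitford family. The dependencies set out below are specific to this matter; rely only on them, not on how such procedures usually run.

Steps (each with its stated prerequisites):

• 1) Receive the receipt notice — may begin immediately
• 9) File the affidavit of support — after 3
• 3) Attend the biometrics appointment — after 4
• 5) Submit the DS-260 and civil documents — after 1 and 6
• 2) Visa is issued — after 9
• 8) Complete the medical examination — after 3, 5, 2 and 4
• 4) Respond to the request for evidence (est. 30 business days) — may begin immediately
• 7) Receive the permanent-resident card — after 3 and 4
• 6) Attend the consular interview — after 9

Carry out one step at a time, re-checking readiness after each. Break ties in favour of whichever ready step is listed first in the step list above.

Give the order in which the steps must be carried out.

Nothing is required for 1 and 4. 1 is listed earlier → 1 first.
Next only 4 has its prerequisites met → 4.
3 is the only step now ready → 3.
Ready: 9 and 7. 9 is listed earlier → 9.
2 and 6 now also ready, so the ready set is {2, 7, 6}; 2 is listed earlier → 2.
Ready: 7 and 6. 7 is listed earlier → 7.
6 needed 9, now all done → 6.
That leaves 5 as the only ready step → 5.
8 is the only step now ready → 8.

1 4 3 9 2 7 6 5 8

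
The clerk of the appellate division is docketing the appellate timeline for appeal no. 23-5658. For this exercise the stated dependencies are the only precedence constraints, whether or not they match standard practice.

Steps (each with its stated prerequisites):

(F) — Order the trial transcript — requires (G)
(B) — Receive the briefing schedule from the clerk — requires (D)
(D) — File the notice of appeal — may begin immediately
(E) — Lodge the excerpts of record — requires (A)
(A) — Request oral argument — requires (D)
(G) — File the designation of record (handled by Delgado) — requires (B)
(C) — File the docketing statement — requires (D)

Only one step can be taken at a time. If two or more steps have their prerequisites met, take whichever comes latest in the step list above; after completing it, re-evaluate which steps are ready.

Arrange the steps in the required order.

(D), (C), (A), (E), (B), (G), (F)

(D) has no prerequisites → (D) first.
(C), (A) and (B) are all available; (C) is listed later → (C).
(A) and (B) are both available; (A) is listed later → (A).
(E) and (B) are both available; (E) is listed later → (E).
(B) is the only step now ready → (B).
(G) needed (B), now all done → (G).
Next only (F) has its prerequisites met → (F).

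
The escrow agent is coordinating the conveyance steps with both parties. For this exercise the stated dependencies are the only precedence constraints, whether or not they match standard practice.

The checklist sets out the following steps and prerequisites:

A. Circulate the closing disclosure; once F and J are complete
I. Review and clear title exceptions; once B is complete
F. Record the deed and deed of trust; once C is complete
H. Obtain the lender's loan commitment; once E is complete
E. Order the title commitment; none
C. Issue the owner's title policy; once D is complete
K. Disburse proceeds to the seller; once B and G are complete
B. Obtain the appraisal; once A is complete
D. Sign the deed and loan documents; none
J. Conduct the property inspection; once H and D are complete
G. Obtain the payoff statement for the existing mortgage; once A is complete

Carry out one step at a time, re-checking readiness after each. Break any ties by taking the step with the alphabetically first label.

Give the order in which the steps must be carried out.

D → C → E → F → H → J → A → B → G → I → K

D and E have no prerequisites; D has the earlier label, so D is first.
C now also ready, so the ready set is {C, E}; C has the earlier label → C.
F now also ready, so the ready set is {E, F}; E has the earlier label → E.
H now also ready, so the ready set is {F, H}; F has the earlier label → F.
That leaves H as the only ready step → H.
J needed D and H, now all done → J.
That leaves A as the only ready step → A.
Now B and G have their prerequisites met. B has the earlier label, so B next.
Ready: G and I. G has the earlier label → G.
Ready: I and K. I has the earlier label → I.
That leaves K as the only ready step → K.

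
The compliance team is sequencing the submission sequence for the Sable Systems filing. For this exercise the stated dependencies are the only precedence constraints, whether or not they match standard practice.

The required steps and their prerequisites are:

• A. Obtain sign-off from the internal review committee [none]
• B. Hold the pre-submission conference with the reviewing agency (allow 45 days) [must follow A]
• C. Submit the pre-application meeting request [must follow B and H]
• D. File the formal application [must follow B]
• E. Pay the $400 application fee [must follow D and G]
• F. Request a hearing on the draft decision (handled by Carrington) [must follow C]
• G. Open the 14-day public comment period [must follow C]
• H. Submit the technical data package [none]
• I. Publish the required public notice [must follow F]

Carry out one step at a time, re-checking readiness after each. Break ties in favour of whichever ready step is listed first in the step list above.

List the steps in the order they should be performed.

A and H have no prerequisites; A is listed earlier, so A is first.
Now B and H have their prerequisites met. B is listed earlier, so B next.
D now also ready, so the ready set is {D, H}; D is listed earlier → D.
That leaves H as the only ready step → H.
Next only C has its prerequisites met → C.
Ready: F and G. F is listed earlier → F.
I now also ready, so the ready set is {G, I}; G is listed earlier → G.
E now also ready, so the ready set is {E, I}; E is listed earlier → E.
Next only I has its prerequisites met → I.

A → B → D → H → C → F → G → E → I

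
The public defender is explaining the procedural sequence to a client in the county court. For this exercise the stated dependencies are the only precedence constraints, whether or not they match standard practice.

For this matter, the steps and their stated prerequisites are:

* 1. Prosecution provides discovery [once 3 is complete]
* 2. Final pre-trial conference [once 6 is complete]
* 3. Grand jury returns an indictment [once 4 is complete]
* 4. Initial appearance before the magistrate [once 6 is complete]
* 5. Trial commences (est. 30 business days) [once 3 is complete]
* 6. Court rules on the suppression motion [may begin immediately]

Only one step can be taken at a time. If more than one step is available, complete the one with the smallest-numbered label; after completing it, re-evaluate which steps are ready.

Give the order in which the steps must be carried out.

6, 2, 4, 3, 1, 5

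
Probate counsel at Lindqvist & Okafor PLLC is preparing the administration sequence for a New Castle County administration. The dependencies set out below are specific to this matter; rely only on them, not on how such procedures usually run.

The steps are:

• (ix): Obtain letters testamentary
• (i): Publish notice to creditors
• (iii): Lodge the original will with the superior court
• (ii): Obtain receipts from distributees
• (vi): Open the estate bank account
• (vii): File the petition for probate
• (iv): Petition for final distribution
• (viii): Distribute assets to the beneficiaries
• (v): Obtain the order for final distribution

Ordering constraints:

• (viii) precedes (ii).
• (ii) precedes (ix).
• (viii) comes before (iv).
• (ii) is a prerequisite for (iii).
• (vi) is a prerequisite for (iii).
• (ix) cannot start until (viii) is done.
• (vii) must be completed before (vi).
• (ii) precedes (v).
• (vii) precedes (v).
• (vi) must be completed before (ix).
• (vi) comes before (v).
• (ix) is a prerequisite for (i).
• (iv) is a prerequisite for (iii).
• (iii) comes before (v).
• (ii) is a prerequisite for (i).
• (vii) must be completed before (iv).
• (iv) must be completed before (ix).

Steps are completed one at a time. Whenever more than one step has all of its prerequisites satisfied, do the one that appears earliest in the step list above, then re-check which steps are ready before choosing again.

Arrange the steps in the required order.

(vii) and (viii) have no prerequisites; (vii) is listed earlier, so (vii) is first.
(vi) now also ready, so the ready set is {(vi), (viii)}; (vi) is listed earlier → (vi).
Next only (viii) has its prerequisites met → (viii).
(ii) and (iv) are both available; (ii) is listed earlier → (ii).
(iv) needed (vii) and (viii), now all done → (iv).
Now (ix) and (iii) have their prerequisites met. (ix) is listed earlier, so (ix) next.
(i) now also ready, so the ready set is {(i), (iii)}; (i) is listed earlier → (i).
(iii) is the only step now ready → (iii).
(v) needed (iii), (ii), (vi) and (vii), now all done → (v).

(vii), (vi), (viii), (ii), (iv), (ix), (i), (iii), (v)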